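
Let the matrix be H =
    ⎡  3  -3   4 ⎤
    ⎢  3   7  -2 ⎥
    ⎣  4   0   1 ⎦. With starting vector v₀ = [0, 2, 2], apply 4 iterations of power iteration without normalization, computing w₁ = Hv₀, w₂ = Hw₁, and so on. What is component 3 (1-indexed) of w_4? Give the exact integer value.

w1 = Hv₀ = (3·0 + (-3)·2 + 4·2; 3·0 + 7·2 + (-2)·2; 4·0 + 0·2 + 1·2) = (2, 10, 2)
w2 = Hw1 = (3·2 + (-3)·10 + 4·2; 3·2 + 7·10 + (-2)·2; 4·2 + 0·10 + 1·2) = (-16, 72, 10)
w3 = Hw2 = (-224, 436, -54)
w4 = Hw3 = (-2196, 2488, -950)
The requested component of w4 is -950.

-950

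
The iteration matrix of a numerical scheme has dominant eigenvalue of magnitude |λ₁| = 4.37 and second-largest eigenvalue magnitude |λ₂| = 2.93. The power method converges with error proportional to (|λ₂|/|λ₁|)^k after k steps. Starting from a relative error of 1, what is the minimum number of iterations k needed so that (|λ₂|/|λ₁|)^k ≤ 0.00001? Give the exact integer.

29

|λ₂/λ₁| = 2.93/4.37 = 0.67048
Need k ≥ ln(0.00001) / ln(0.67048) = -11.5129 / -0.3998 ≈ 28.800
Smallest integer k satisfying the bound: 29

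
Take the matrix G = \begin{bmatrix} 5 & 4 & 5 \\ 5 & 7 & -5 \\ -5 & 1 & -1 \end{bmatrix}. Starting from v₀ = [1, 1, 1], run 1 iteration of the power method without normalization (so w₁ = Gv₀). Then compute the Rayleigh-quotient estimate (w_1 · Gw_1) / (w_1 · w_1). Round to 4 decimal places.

λ ≈ 8.5926

w1 = Gv₀ = (5·1 + 4·1 + 5·1; 5·1 + 7·1 + (-5)·1; (-5)·1 + 1·1 + (-1)·1) = (14, 7, -5)
Gw1 = (73, 144, -58)
w1·Gw1 = 14·73 + 7·144 + (-5)·(-58) = 2320; w1·w1 = 14·14 + 7·7 + (-5)·(-5) = 270
λ ≈ 2320/270 = 8.5926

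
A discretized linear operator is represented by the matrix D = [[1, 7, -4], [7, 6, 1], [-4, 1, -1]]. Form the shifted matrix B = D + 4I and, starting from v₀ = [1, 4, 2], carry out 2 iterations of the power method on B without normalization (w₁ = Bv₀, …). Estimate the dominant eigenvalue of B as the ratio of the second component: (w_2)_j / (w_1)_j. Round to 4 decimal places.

B = D + 4I has rows (5, 7, -4); (7, 10, 1); (-4, 1, 3)
w1 = Bv₀ = (25, 49, 6)
w2 = Bw1 = (444, 671, -33)
Ratio: 671/49 = 13.6939

μ ≈ 13.6939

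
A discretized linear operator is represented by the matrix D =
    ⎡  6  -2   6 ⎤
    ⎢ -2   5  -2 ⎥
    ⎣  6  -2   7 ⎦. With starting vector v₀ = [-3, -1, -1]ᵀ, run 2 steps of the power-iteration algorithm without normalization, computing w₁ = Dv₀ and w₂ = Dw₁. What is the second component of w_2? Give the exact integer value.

105

w1 = Dv₀ = (6·(-3) + (-2)·(-1) + 6·(-1); (-2)·(-3) + 5·(-1) + (-2)·(-1); 6·(-3) + (-2)·(-1) + 7·(-1)) = (-22, 3, -23)
w2 = Dw1 = (6·(-22) + (-2)·3 + 6·(-23); (-2)·(-22) + 5·3 + (-2)·(-23); 6·(-22) + (-2)·3 + 7·(-23)) = (-276, 105, -299)
The requested component of w2 is 105.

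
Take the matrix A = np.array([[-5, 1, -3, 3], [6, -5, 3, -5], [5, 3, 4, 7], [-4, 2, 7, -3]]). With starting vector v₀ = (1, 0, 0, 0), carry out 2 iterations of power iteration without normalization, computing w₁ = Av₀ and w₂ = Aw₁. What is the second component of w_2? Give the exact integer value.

w1 = Av₀ = ((-5)·1 + 1·0 + (-3)·0 + 3·0; 6·1 + (-5)·0 + 3·0 + (-5)·0; 5·1 + 3·0 + 4·0 + 7·0; (-4)·1 + 2·0 + 7·0 + (-3)·0) = (-5, 6, 5, -4)
w2 = Aw1 = ((-5)·(-5) + 1·6 + (-3)·5 + 3·(-4); 6·(-5) + (-5)·6 + 3·5 + (-5)·(-4); 5·(-5) + 3·6 + 4·5 + 7·(-4); (-4)·(-5) + 2·6 + 7·5 + (-3)·(-4)) = (4, -25, -15, 79)
The requested component of w2 is -25.

-25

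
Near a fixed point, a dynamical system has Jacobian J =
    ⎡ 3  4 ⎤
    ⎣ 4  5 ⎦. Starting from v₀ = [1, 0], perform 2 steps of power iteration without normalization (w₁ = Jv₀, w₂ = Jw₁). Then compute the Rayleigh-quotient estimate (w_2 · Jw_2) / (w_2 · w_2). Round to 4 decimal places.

λ ≈ 8.1231

w1 = Jv₀ = (3, 4)
w2 = Jw1 = (25, 32)
Jw2 = (203, 260)
w2·Jw2 = 25·203 + 32·260 = 13395; w2·w2 = 25·25 + 32·32 = 1649
λ ≈ 13395/1649 = 8.1231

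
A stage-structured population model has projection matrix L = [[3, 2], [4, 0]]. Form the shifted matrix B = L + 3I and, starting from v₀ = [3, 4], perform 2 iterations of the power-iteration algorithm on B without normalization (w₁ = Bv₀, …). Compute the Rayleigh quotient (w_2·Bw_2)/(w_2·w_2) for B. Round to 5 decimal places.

B = L + 3I has rows (6, 2); (4, 3)
w1 = Bv₀ = (26, 24)
w2 = Bw1 = (204, 176)
Bw2 = (1576, 1344)
w2·Bw2 = 558048; w2·w2 = 72592; μ ≈ 558048/72592 = 7.68746

μ ≈ 7.68746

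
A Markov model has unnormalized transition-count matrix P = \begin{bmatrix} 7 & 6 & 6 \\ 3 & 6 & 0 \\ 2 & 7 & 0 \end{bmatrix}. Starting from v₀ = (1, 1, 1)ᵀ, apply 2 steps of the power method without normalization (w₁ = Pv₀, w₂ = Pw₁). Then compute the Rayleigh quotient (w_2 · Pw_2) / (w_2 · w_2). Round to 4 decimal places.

12.3377

w1 = Pv₀ = (19, 9, 9)
w2 = Pw1 = (241, 111, 101)
Pw2 = (2959, 1389, 1259)
w2·Pw2 = 241·2959 + 111·1389 + 101·1259 = 994457; w2·w2 = 241·241 + 111·111 + 101·101 = 80603
λ ≈ 994457/80603 = 12.3377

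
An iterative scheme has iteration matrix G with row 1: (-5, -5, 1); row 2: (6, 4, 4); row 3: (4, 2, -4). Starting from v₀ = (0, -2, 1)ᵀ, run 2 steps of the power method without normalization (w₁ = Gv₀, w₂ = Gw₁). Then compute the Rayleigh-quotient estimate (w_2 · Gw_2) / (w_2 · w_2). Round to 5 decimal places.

-5.07503

w1 = Gv₀ = (11, -4, -8)
w2 = Gw1 = (-43, 18, 68)
Gw2 = (193, 86, -408)
w2·Gw2 = (-43)·193 + 18·86 + 68·(-408) = -34495; w2·w2 = (-43)·(-43) + 18·18 + 68·68 = 6797
λ ≈ -34495/6797 = -5.07503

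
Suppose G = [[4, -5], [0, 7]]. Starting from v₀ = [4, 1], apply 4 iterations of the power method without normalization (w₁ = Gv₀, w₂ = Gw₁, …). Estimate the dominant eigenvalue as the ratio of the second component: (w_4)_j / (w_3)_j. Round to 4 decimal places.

w1 = Gv₀ = (4·4 + (-5)·1; 0·4 + 7·1) = (11, 7)
w2 = Gw1 = (4·11 + (-5)·7; 0·11 + 7·7) = (9, 49)
w3 = Gw2 = (-209, 343)
w4 = Gw3 = (-2551, 2401)
Ratio at component: 2401 / 343 = 7.0000

λ ≈ 7.0000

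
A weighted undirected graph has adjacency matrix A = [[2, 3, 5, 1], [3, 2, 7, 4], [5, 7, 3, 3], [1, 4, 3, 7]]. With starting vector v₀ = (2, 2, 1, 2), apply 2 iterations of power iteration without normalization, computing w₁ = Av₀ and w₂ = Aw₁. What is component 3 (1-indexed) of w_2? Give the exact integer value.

w1 = Av₀ = (17, 25, 33, 27)
w2 = Aw1 = (301, 440, 440, 405)
The requested component of w2 is 440.

440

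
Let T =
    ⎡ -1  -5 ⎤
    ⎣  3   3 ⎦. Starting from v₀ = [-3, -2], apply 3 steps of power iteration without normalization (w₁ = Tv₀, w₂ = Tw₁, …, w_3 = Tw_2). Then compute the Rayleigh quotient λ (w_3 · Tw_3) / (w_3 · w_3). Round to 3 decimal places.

w1 = Tv₀ = ((-1)·(-3) + (-5)·(-2); 3·(-3) + 3·(-2)) = (13, -15)
w2 = Tw1 = ((-1)·13 + (-5)·(-15); 3·13 + 3·(-15)) = (62, -6)
w3 = Tw2 = (-32, 168)
Tw3 = (-808, 408)
w3·Tw3 = (-32)·(-808) + 168·408 = 94400; w3·w3 = (-32)·(-32) + 168·168 = 29248
λ ≈ 94400/29248 = 3.228

λ ≈ 3.228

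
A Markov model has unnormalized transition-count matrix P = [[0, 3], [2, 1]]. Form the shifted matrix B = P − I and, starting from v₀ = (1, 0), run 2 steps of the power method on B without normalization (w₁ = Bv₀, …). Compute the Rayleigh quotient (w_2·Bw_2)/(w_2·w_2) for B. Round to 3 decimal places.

μ ≈ -2.245

B = P − I has rows (-1, 3); (2, 0)
w1 = Bv₀ = ((-1)·1 + 3·0; 2·1 + 0·0) = (-1, 2)
w2 = Bw1 = ((-1)·(-1) + 3·2; 2·(-1) + 0·2) = (7, -2)
Bw2 = (-13, 14)
w2·Bw2 = -119; w2·w2 = 53; μ ≈ -119/53 = -2.245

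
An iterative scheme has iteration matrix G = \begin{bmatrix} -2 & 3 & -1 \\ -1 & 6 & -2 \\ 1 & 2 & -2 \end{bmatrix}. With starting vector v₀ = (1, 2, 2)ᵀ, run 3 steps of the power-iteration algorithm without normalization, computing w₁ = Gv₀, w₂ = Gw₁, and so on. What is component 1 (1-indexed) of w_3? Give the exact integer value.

w1 = Gv₀ = ((-2)·1 + 3·2 + (-1)·2; (-1)·1 + 6·2 + (-2)·2; 1·1 + 2·2 + (-2)·2) = (2, 7, 1)
w2 = Gw1 = ((-2)·2 + 3·7 + (-1)·1; (-1)·2 + 6·7 + (-2)·1; 1·2 + 2·7 + (-2)·1) = (16, 38, 14)
w3 = Gw2 = (68, 184, 64)
The requested component of w3 is 68.

68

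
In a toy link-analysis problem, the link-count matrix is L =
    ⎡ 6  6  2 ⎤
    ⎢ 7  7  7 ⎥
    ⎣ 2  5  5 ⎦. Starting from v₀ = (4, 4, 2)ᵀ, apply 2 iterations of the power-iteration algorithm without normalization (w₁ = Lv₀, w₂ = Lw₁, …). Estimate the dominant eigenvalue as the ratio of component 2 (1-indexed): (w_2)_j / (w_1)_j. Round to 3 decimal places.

λ ≈ 16.000

w1 = Lv₀ = (6·4 + 6·4 + 2·2; 7·4 + 7·4 + 7·2; 2·4 + 5·4 + 5·2) = (52, 70, 38)
w2 = Lw1 = (6·52 + 6·70 + 2·38; 7·52 + 7·70 + 7·38; 2·52 + 5·70 + 5·38) = (808, 1120, 644)
Ratio at component: 1120 / 70 = 16.000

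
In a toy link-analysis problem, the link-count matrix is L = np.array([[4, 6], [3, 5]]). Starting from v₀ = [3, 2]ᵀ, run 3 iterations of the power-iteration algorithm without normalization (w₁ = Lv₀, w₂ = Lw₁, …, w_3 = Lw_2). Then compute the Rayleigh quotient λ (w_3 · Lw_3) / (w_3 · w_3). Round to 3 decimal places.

w1 = Lv₀ = (24, 19)
w2 = Lw1 = (210, 167)
w3 = Lw2 = (1842, 1465)
Lw3 = (16158, 12851)
w3·Lw3 = 1842·16158 + 1465·12851 = 48589751; w3·w3 = 1842·1842 + 1465·1465 = 5539189
λ ≈ 48589751/5539189 = 8.772

8.772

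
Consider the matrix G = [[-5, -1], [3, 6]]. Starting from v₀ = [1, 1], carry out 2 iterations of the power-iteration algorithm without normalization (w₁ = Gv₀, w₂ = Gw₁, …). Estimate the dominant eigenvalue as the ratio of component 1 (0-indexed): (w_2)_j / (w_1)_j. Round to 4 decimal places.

λ ≈ 4.0000

w1 = Gv₀ = (-6, 9)
w2 = Gw1 = (21, 36)
Ratio at component: 36 / 9 = 4.0000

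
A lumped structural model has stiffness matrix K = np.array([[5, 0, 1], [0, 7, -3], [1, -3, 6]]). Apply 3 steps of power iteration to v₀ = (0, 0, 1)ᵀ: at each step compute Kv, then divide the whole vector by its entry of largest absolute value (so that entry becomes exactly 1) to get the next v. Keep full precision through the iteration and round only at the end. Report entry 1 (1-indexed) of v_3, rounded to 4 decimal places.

Kv0 = (1.00000, -3.00000, 6.00000); divide by 6.00000 → v1 = (0.16667, -0.50000, 1.00000)
Kv1 = (1.83333, -6.50000, 7.66667); divide by 7.66667 → v2 = (0.23913, -0.84783, 1.00000)
Kv2 = (2.19565, -8.93478, 8.78261); divide by -8.93478 → v3 = (-0.24574, 1.00000, -0.98297)
Requested entry of v3: 101/-411 = -0.2457

-0.2457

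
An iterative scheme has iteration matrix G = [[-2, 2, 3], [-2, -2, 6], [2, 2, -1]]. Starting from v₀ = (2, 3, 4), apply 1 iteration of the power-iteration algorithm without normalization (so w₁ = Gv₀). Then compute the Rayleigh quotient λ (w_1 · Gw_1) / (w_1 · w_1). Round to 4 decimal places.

0.6355

w1 = Gv₀ = ((-2)·2 + 2·3 + 3·4; (-2)·2 + (-2)·3 + 6·4; 2·2 + 2·3 + (-1)·4) = (14, 14, 6)
Gw1 = (18, -20, 50)
w1·Gw1 = 14·18 + 14·(-20) + 6·50 = 272; w1·w1 = 14·14 + 14·14 + 6·6 = 428
λ ≈ 272/428 = 0.6355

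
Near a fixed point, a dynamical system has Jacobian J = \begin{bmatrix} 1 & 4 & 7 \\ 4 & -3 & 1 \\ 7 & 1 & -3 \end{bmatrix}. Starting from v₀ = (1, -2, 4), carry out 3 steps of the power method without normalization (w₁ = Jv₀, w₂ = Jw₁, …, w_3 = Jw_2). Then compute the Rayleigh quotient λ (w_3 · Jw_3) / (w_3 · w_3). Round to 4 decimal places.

w1 = Jv₀ = (1·1 + 4·(-2) + 7·4; 4·1 + (-3)·(-2) + 1·4; 7·1 + 1·(-2) + (-3)·4) = (21, 14, -7)
w2 = Jw1 = (1·21 + 4·14 + 7·(-7); 4·21 + (-3)·14 + 1·(-7); 7·21 + 1·14 + (-3)·(-7)) = (28, 35, 182)
w3 = Jw2 = (1442, 189, -315)
Jw3 = (-7, 4886, 11228)
w3·Jw3 = 1442·(-7) + 189·4886 + (-315)·11228 = -2623460; w3·w3 = 1442·1442 + 189·189 + (-315)·(-315) = 2214310
λ ≈ -2623460/2214310 = -1.1848

-1.1848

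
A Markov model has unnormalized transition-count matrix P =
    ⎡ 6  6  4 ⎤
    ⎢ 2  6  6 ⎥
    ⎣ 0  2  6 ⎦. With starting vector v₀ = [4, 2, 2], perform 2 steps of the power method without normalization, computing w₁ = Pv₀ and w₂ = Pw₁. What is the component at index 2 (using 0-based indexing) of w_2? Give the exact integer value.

w1 = Pv₀ = (6·4 + 6·2 + 4·2; 2·4 + 6·2 + 6·2; 0·4 + 2·2 + 6·2) = (44, 32, 16)
w2 = Pw1 = (6·44 + 6·32 + 4·16; 2·44 + 6·32 + 6·16; 0·44 + 2·32 + 6·16) = (520, 376, 160)
The requested component of w2 is 160.

160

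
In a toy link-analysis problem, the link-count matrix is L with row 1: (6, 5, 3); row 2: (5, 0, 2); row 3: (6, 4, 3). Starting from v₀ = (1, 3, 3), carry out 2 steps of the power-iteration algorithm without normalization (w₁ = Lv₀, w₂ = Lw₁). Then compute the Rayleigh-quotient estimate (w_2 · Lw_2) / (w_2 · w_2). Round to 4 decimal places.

w1 = Lv₀ = (6·1 + 5·3 + 3·3; 5·1 + 0·3 + 2·3; 6·1 + 4·3 + 3·3) = (30, 11, 27)
w2 = Lw1 = (6·30 + 5·11 + 3·27; 5·30 + 0·11 + 2·27; 6·30 + 4·11 + 3·27) = (316, 204, 305)
Lw2 = (3831, 2190, 3627)
w2·Lw2 = 316·3831 + 204·2190 + 305·3627 = 2763591; w2·w2 = 316·316 + 204·204 + 305·305 = 234497
λ ≈ 2763591/234497 = 11.7852

λ ≈ 11.7852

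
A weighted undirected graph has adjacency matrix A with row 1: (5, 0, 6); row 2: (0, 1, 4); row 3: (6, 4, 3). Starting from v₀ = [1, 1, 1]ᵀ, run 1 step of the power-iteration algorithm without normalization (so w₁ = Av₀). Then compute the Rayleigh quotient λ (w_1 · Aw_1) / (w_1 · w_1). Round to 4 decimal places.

w1 = Av₀ = (5·1 + 0·1 + 6·1; 0·1 + 1·1 + 4·1; 6·1 + 4·1 + 3·1) = (11, 5, 13)
Aw1 = (133, 57, 125)
w1·Aw1 = 11·133 + 5·57 + 13·125 = 3373; w1·w1 = 11·11 + 5·5 + 13·13 = 315
λ ≈ 3373/315 = 10.7079

λ ≈ 10.7079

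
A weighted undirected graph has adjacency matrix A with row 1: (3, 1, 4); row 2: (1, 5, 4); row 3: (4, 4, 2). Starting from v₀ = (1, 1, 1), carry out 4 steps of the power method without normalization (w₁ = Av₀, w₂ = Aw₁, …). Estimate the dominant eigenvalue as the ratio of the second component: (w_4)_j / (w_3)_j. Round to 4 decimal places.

9.4807

w1 = Av₀ = (8, 10, 10)
w2 = Aw1 = (74, 98, 92)
w3 = Aw2 = (688, 932, 872)
w4 = Aw3 = (6484, 8836, 8224)
Ratio at component: 8836 / 932 = 9.4807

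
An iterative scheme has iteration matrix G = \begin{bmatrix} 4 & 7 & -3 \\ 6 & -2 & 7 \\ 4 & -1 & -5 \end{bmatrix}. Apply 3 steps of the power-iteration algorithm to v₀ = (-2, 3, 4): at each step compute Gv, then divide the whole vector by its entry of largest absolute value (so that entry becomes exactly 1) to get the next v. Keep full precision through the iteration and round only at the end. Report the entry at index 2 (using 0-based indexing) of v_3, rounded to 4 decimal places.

0.0614

Gv0 = (1.00000, 10.00000, -31.00000); divide by -31.00000 → v1 = (-0.03226, -0.32258, 1.00000)
Gv1 = (-5.38710, 7.45161, -4.80645); divide by 7.45161 → v2 = (-0.72294, 1.00000, -0.64502)
Gv2 = (6.04329, -10.85281, -0.66667); divide by -10.85281 → v3 = (-0.55684, 1.00000, 0.06143)
Requested entry of v3: 154/2507 = 0.0614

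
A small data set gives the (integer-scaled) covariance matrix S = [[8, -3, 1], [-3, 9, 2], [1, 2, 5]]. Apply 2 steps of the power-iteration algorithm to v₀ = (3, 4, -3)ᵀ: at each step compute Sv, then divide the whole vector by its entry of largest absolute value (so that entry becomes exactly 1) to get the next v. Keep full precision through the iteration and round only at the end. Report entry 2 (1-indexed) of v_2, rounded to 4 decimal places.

1.0000

Sv0 = (9.00000, 21.00000, -4.00000); divide by 21.00000 → v1 = (0.42857, 1.00000, -0.19048)
Sv1 = (0.23810, 7.33333, 1.47619); divide by 7.33333 → v2 = (0.03247, 1.00000, 0.20130)
Requested entry of v2: 154/154 = 1.0000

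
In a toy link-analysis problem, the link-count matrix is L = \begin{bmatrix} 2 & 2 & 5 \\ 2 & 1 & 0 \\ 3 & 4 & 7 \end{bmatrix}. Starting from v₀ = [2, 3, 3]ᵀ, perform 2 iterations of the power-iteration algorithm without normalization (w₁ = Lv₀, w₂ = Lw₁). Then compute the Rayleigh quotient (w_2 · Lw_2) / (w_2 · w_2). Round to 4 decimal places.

9.6875

w1 = Lv₀ = (25, 7, 39)
w2 = Lw1 = (259, 57, 376)
Lw2 = (2512, 575, 3637)
w2·Lw2 = 259·2512 + 57·575 + 376·3637 = 2050895; w2·w2 = 259·259 + 57·57 + 376·376 = 211706
λ ≈ 2050895/211706 = 9.6875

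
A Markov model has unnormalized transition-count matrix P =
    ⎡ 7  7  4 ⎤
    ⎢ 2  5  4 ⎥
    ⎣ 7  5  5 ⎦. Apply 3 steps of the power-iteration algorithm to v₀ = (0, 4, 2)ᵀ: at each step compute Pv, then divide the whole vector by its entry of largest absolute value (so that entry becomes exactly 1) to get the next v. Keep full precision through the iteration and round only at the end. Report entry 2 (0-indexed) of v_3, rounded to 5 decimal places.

Pv0 = (36.000000, 28.000000, 30.000000); divide by 36.000000 → v1 = (1.000000, 0.777778, 0.833333)
Pv1 = (15.777778, 9.222222, 15.055556); divide by 15.777778 → v2 = (1.000000, 0.584507, 0.954225)
Pv2 = (14.908451, 8.739437, 14.693662); divide by 14.908451 → v3 = (1.000000, 0.586207, 0.985593)
Requested entry of v3: 8346/8468 = 0.98559

0.98559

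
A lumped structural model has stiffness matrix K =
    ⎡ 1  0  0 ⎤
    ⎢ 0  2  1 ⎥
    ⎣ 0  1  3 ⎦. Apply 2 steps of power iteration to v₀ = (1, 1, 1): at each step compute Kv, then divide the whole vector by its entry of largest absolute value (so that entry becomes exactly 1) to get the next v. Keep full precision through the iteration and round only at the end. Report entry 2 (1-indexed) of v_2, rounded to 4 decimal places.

0.6667

Kv0 = (1.00000, 3.00000, 4.00000); divide by 4.00000 → v1 = (0.25000, 0.75000, 1.00000)
Kv1 = (0.25000, 2.50000, 3.75000); divide by 3.75000 → v2 = (0.06667, 0.66667, 1.00000)
Requested entry of v2: 10/15 = 0.6667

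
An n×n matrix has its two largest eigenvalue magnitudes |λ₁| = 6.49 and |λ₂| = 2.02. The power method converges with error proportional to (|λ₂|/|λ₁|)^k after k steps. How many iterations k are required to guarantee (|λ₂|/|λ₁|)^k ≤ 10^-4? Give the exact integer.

8

|λ₂/λ₁| = 2.02/6.49 = 0.31125
Need k ≥ ln(10^-4) / ln(0.31125) = -9.2103 / -1.1672 ≈ 7.891
Smallest integer k satisfying the bound: 8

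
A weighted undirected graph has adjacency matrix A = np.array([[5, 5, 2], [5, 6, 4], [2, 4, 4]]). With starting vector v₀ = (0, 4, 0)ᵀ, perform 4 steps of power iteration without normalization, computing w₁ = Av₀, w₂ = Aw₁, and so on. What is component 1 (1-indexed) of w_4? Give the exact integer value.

w1 = Av₀ = (20, 24, 16)
w2 = Aw1 = (252, 308, 200)
w3 = Aw2 = (3200, 3908, 2536)
w4 = Aw3 = (40612, 49592, 32176)
The requested component of w4 is 40612.

40612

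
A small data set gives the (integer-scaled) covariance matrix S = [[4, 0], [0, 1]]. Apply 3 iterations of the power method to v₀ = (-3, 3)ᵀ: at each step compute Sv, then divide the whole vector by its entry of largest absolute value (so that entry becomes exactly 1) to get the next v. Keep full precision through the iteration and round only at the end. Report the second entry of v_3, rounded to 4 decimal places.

-0.0156

Sv0 = (-12.00000, 3.00000); divide by -12.00000 → v1 = (1.00000, -0.25000)
Sv1 = (4.00000, -0.25000); divide by 4.00000 → v2 = (1.00000, -0.06250)
Sv2 = (4.00000, -0.06250); divide by 4.00000 → v3 = (1.00000, -0.01563)
Requested entry of v3: 3/-192 = -0.0156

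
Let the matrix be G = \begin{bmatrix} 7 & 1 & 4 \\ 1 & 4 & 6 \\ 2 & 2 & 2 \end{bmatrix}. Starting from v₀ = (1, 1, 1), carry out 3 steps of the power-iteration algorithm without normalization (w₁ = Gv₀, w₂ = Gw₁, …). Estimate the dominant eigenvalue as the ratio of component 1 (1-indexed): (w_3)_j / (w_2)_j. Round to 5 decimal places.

λ ≈ 9.72269

w1 = Gv₀ = (12, 11, 6)
w2 = Gw1 = (119, 92, 58)
w3 = Gw2 = (1157, 835, 538)
Ratio at component: 1157 / 119 = 9.72269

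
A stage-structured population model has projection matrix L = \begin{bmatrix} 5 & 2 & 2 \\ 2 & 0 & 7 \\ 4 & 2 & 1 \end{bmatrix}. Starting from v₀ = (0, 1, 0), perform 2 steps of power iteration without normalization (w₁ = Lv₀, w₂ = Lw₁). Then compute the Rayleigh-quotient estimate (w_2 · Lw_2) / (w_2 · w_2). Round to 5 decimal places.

w1 = Lv₀ = (2, 0, 2)
w2 = Lw1 = (14, 18, 10)
Lw2 = (126, 98, 102)
w2·Lw2 = 14·126 + 18·98 + 10·102 = 4548; w2·w2 = 14·14 + 18·18 + 10·10 = 620
λ ≈ 4548/620 = 7.33548

λ ≈ 7.33548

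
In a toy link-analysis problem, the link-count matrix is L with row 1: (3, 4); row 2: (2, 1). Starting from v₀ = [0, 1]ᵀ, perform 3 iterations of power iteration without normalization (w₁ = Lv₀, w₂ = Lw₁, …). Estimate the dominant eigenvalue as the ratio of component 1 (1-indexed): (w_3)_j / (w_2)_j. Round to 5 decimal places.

λ ≈ 5.25000

w1 = Lv₀ = (3·0 + 4·1; 2·0 + 1·1) = (4, 1)
w2 = Lw1 = (3·4 + 4·1; 2·4 + 1·1) = (16, 9)
w3 = Lw2 = (84, 41)
Ratio at component: 84 / 16 = 5.25000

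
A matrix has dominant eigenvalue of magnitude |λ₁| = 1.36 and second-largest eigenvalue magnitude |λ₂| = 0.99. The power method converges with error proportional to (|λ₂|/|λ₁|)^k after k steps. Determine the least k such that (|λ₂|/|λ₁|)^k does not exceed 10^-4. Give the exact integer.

30

|λ₂/λ₁| = 0.99/1.36 = 0.72794
Need k ≥ ln(10^-4) / ln(0.72794) = -9.2103 / -0.3175 ≈ 29.006
Smallest integer k satisfying the bound: 30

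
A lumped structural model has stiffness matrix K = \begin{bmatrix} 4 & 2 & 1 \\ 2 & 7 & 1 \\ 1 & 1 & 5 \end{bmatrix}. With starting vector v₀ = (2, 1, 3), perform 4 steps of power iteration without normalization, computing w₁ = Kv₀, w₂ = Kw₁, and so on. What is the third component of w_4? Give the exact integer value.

w1 = Kv₀ = (4·2 + 2·1 + 1·3; 2·2 + 7·1 + 1·3; 1·2 + 1·1 + 5·3) = (13, 14, 18)
w2 = Kw1 = (4·13 + 2·14 + 1·18; 2·13 + 7·14 + 1·18; 1·13 + 1·14 + 5·18) = (98, 142, 117)
w3 = Kw2 = (793, 1307, 825)
w4 = Kw3 = (6611, 11560, 6225)
The requested component of w4 is 6225.

6225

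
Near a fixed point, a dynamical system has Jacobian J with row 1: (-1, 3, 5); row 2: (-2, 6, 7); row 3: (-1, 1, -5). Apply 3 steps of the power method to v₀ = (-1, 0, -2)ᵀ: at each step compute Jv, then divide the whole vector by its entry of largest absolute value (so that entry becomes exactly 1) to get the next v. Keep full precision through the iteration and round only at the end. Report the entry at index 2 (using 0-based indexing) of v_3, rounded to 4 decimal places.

-0.8796

Jv0 = (-9.00000, -12.00000, 11.00000); divide by -12.00000 → v1 = (0.75000, 1.00000, -0.91667)
Jv1 = (-2.33333, -1.91667, 4.83333); divide by 4.83333 → v2 = (-0.48276, -0.39655, 1.00000)
Jv2 = (4.29310, 5.58621, -4.91379); divide by 5.58621 → v3 = (0.76852, 1.00000, -0.87963)
Requested entry of v3: 285/-324 = -0.8796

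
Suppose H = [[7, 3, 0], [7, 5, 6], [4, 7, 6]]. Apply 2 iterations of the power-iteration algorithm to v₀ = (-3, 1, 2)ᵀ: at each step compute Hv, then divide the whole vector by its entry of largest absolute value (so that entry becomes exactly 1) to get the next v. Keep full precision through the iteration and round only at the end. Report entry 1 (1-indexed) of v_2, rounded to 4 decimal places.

1.0000

Hv0 = (-18.00000, -4.00000, 7.00000); divide by -18.00000 → v1 = (1.00000, 0.22222, -0.38889)
Hv1 = (7.66667, 5.77778, 3.22222); divide by 7.66667 → v2 = (1.00000, 0.75362, 0.42029)
Requested entry of v2: -138/-138 = 1.0000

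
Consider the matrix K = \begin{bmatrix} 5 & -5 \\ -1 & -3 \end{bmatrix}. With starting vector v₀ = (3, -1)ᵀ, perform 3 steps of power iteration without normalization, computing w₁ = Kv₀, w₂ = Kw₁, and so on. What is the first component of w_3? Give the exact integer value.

600

w1 = Kv₀ = (20, 0)
w2 = Kw1 = (100, -20)
w3 = Kw2 = (600, -40)
The requested component of w3 is 600.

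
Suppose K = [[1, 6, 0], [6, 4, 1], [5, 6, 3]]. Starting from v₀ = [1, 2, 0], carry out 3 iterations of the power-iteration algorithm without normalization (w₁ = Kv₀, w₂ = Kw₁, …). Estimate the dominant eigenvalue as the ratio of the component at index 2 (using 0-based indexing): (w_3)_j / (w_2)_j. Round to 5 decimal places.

w1 = Kv₀ = (1·1 + 6·2 + 0·0; 6·1 + 4·2 + 1·0; 5·1 + 6·2 + 3·0) = (13, 14, 17)
w2 = Kw1 = (1·13 + 6·14 + 0·17; 6·13 + 4·14 + 1·17; 5·13 + 6·14 + 3·17) = (97, 151, 200)
w3 = Kw2 = (1003, 1386, 1991)
Ratio at component: 1991 / 200 = 9.95500

9.95500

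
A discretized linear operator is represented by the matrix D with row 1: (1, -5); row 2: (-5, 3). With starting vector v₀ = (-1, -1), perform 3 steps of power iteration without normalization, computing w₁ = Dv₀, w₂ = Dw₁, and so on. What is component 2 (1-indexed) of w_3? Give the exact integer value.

w1 = Dv₀ = (1·(-1) + (-5)·(-1); (-5)·(-1) + 3·(-1)) = (4, 2)
w2 = Dw1 = (1·4 + (-5)·2; (-5)·4 + 3·2) = (-6, -14)
w3 = Dw2 = (64, -12)
The requested component of w3 is -12.

-12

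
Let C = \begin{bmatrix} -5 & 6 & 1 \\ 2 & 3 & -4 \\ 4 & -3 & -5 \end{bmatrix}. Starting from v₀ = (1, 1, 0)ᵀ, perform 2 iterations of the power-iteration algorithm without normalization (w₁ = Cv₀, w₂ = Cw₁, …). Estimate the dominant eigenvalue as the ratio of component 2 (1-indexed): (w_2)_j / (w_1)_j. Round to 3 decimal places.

λ ≈ 2.600

w1 = Cv₀ = (1, 5, 1)
w2 = Cw1 = (26, 13, -16)
Ratio at component: 13 / 5 = 2.600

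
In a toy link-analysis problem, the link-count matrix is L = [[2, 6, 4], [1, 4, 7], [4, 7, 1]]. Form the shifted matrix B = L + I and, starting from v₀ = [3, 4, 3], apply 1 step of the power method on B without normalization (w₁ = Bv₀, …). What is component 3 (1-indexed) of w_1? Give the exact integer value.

46

B = L + I has rows (3, 6, 4); (1, 5, 7); (4, 7, 2)
w1 = Bv₀ = (3·3 + 6·4 + 4·3; 1·3 + 5·4 + 7·3; 4·3 + 7·4 + 2·3) = (45, 44, 46)
Requested component of w1: 46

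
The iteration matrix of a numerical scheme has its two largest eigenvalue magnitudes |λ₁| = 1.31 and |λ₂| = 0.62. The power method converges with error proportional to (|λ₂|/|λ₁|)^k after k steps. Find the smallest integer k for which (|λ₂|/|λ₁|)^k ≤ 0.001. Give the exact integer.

10

|λ₂/λ₁| = 0.62/1.31 = 0.47328
Need k ≥ ln(0.001) / ln(0.47328) = -6.9078 / -0.7481 ≈ 9.234
Smallest integer k satisfying the bound: 10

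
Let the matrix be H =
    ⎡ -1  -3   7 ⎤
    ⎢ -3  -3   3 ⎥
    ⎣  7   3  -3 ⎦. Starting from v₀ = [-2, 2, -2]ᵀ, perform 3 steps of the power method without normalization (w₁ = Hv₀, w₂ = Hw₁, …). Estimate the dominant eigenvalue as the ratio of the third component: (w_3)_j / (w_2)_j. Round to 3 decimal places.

w1 = Hv₀ = (-18, -6, -2)
w2 = Hw1 = (22, 66, -138)
w3 = Hw2 = (-1186, -678, 766)
Ratio at component: 766 / -138 = -5.551

λ ≈ -5.551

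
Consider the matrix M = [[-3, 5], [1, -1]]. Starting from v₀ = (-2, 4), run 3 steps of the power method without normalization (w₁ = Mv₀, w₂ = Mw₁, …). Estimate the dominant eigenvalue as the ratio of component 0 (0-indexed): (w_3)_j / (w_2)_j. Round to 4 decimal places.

λ ≈ -4.4815

w1 = Mv₀ = (26, -6)
w2 = Mw1 = (-108, 32)
w3 = Mw2 = (484, -140)
Ratio at component: 484 / -108 = -4.4815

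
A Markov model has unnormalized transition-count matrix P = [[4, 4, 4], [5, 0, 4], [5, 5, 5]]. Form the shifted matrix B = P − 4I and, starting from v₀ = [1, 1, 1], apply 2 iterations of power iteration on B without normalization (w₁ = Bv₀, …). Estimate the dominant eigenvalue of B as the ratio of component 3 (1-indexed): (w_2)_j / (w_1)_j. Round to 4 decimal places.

B = P − 4I has rows (0, 4, 4); (5, -4, 4); (5, 5, 1)
w1 = Bv₀ = (8, 5, 11)
w2 = Bw1 = (64, 64, 76)
Ratio: 76/11 = 6.9091

μ ≈ 6.9091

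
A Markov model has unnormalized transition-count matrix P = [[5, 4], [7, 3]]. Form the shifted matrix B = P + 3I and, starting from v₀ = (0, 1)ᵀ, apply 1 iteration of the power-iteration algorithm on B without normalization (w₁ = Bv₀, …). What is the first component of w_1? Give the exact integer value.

B = P + 3I has rows (8, 4); (7, 6)
w1 = Bv₀ = (4, 6)
Requested component of w1: 4

4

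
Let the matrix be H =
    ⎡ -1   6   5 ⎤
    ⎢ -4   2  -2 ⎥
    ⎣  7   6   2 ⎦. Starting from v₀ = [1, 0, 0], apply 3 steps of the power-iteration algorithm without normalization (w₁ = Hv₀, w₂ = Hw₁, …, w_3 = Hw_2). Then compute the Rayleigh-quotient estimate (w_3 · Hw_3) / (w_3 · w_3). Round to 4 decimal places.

w1 = Hv₀ = (-1, -4, 7)
w2 = Hw1 = (12, -18, -17)
w3 = Hw2 = (-205, -50, -58)
Hw3 = (-385, 836, -1851)
w3·Hw3 = (-205)·(-385) + (-50)·836 + (-58)·(-1851) = 144483; w3·w3 = (-205)·(-205) + (-50)·(-50) + (-58)·(-58) = 47889
λ ≈ 144483/47889 = 3.0170

3.0170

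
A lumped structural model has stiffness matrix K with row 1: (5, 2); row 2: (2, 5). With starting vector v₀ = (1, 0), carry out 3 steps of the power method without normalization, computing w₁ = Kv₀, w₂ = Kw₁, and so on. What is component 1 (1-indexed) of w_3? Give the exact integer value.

w1 = Kv₀ = (5, 2)
w2 = Kw1 = (29, 20)
w3 = Kw2 = (185, 158)
The requested component of w3 is 185.

185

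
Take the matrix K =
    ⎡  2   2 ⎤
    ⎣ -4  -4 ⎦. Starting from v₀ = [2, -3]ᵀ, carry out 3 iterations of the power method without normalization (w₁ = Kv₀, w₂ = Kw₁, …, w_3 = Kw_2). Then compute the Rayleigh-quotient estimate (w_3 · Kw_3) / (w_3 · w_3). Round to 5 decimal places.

λ ≈ -2.00000

w1 = Kv₀ = (2·2 + 2·(-3); (-4)·2 + (-4)·(-3)) = (-2, 4)
w2 = Kw1 = (2·(-2) + 2·4; (-4)·(-2) + (-4)·4) = (4, -8)
w3 = Kw2 = (-8, 16)
Kw3 = (16, -32)
w3·Kw3 = (-8)·16 + 16·(-32) = -640; w3·w3 = (-8)·(-8) + 16·16 = 320
λ ≈ -640/320 = -2.00000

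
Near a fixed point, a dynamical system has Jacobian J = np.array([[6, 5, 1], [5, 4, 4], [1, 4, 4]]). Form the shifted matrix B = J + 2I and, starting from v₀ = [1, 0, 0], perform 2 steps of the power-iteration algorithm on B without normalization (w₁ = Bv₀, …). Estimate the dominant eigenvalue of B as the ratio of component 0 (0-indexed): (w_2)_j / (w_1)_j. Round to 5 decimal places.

11.25000

B = J + 2I has rows (8, 5, 1); (5, 6, 4); (1, 4, 6)
w1 = Bv₀ = (8·1 + 5·0 + 1·0; 5·1 + 6·0 + 4·0; 1·1 + 4·0 + 6·0) = (8, 5, 1)
w2 = Bw1 = (8·8 + 5·5 + 1·1; 5·8 + 6·5 + 4·1; 1·8 + 4·5 + 6·1) = (90, 74, 34)
Ratio: 90/8 = 11.25000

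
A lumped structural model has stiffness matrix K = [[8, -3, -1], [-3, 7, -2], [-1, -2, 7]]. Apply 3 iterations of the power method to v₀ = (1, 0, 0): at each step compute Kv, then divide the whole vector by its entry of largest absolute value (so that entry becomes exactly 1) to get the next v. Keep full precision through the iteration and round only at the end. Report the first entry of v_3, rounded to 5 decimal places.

Kv0 = (8.000000, -3.000000, -1.000000); divide by 8.000000 → v1 = (1.000000, -0.375000, -0.125000)
Kv1 = (9.250000, -5.375000, -1.125000); divide by 9.250000 → v2 = (1.000000, -0.581081, -0.121622)
Kv2 = (9.864865, -6.824324, -0.689189); divide by 9.864865 → v3 = (1.000000, -0.691781, -0.069863)
Requested entry of v3: 730/730 = 1.00000

1.00000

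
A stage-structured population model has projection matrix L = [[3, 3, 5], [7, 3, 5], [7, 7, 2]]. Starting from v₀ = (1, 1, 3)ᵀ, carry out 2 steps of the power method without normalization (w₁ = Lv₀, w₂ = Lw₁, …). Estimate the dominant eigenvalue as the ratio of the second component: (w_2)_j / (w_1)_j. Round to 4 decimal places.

w1 = Lv₀ = (3·1 + 3·1 + 5·3; 7·1 + 3·1 + 5·3; 7·1 + 7·1 + 2·3) = (21, 25, 20)
w2 = Lw1 = (3·21 + 3·25 + 5·20; 7·21 + 3·25 + 5·20; 7·21 + 7·25 + 2·20) = (238, 322, 362)
Ratio at component: 322 / 25 = 12.8800

12.8800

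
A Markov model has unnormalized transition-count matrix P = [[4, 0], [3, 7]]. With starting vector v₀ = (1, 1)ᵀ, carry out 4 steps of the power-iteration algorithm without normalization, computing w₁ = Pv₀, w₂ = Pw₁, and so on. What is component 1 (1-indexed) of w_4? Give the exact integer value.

w1 = Pv₀ = (4, 10)
w2 = Pw1 = (16, 82)
w3 = Pw2 = (64, 622)
w4 = Pw3 = (256, 4546)
The requested component of w4 is 256.

256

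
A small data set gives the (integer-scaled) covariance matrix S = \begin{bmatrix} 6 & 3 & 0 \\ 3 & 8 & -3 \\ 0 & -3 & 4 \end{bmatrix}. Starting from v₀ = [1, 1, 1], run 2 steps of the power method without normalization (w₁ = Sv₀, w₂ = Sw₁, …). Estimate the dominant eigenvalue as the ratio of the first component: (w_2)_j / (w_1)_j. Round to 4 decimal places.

λ ≈ 8.6667

w1 = Sv₀ = (6·1 + 3·1 + 0·1; 3·1 + 8·1 + (-3)·1; 0·1 + (-3)·1 + 4·1) = (9, 8, 1)
w2 = Sw1 = (6·9 + 3·8 + 0·1; 3·9 + 8·8 + (-3)·1; 0·9 + (-3)·8 + 4·1) = (78, 88, -20)
Ratio at component: 78 / 9 = 8.6667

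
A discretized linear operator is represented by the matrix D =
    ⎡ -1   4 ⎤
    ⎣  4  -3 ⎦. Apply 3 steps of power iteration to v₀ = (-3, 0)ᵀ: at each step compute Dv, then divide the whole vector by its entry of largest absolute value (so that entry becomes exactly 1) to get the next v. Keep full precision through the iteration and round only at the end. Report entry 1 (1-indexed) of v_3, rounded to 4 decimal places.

-0.6983

Dv0 = (3.00000, -12.00000); divide by -12.00000 → v1 = (-0.25000, 1.00000)
Dv1 = (4.25000, -4.00000); divide by 4.25000 → v2 = (1.00000, -0.94118)
Dv2 = (-4.76471, 6.82353); divide by 6.82353 → v3 = (-0.69828, 1.00000)
Requested entry of v3: 243/-348 = -0.6983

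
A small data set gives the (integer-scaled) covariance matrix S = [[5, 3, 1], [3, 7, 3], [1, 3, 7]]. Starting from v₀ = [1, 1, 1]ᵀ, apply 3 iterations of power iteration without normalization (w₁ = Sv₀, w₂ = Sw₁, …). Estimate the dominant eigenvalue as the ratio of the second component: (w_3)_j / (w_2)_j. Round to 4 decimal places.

λ ≈ 11.3709

w1 = Sv₀ = (5·1 + 3·1 + 1·1; 3·1 + 7·1 + 3·1; 1·1 + 3·1 + 7·1) = (9, 13, 11)
w2 = Sw1 = (5·9 + 3·13 + 1·11; 3·9 + 7·13 + 3·11; 1·9 + 3·13 + 7·11) = (95, 151, 125)
w3 = Sw2 = (1053, 1717, 1423)
Ratio at component: 1717 / 151 = 11.3709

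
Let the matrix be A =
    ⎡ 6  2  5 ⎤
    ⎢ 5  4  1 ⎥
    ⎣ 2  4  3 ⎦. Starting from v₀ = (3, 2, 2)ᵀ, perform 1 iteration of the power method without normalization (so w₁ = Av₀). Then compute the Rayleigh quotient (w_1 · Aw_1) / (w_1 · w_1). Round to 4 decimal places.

w1 = Av₀ = (6·3 + 2·2 + 5·2; 5·3 + 4·2 + 1·2; 2·3 + 4·2 + 3·2) = (32, 25, 20)
Aw1 = (342, 280, 224)
w1·Aw1 = 32·342 + 25·280 + 20·224 = 22424; w1·w1 = 32·32 + 25·25 + 20·20 = 2049
λ ≈ 22424/2049 = 10.9439

λ ≈ 10.9439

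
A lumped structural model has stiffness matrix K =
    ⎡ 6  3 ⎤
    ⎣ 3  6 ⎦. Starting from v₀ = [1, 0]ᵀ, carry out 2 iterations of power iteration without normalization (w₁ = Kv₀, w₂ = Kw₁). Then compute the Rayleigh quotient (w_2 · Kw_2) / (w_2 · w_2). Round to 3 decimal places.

w1 = Kv₀ = (6·1 + 3·0; 3·1 + 6·0) = (6, 3)
w2 = Kw1 = (6·6 + 3·3; 3·6 + 6·3) = (45, 36)
Kw2 = (378, 351)
w2·Kw2 = 45·378 + 36·351 = 29646; w2·w2 = 45·45 + 36·36 = 3321
λ ≈ 29646/3321 = 8.927

λ ≈ 8.927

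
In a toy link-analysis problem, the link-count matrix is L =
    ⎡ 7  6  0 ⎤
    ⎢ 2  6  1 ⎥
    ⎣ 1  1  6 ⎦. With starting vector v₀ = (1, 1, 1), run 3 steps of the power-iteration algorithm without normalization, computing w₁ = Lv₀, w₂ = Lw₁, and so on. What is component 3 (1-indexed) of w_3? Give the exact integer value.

653

w1 = Lv₀ = (7·1 + 6·1 + 0·1; 2·1 + 6·1 + 1·1; 1·1 + 1·1 + 6·1) = (13, 9, 8)
w2 = Lw1 = (7·13 + 6·9 + 0·8; 2·13 + 6·9 + 1·8; 1·13 + 1·9 + 6·8) = (145, 88, 70)
w3 = Lw2 = (1543, 888, 653)
The requested component of w3 is 653.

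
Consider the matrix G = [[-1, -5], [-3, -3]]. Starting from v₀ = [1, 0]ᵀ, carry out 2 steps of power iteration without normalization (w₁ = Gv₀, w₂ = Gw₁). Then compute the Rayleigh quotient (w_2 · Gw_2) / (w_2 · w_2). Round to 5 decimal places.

-5.56000

w1 = Gv₀ = ((-1)·1 + (-5)·0; (-3)·1 + (-3)·0) = (-1, -3)
w2 = Gw1 = ((-1)·(-1) + (-5)·(-3); (-3)·(-1) + (-3)·(-3)) = (16, 12)
Gw2 = (-76, -84)
w2·Gw2 = 16·(-76) + 12·(-84) = -2224; w2·w2 = 16·16 + 12·12 = 400
λ ≈ -2224/400 = -5.56000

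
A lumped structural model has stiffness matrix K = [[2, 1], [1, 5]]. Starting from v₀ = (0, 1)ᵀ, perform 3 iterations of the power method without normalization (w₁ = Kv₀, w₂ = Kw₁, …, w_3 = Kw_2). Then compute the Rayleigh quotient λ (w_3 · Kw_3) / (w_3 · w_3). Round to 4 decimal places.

w1 = Kv₀ = (1, 5)
w2 = Kw1 = (7, 26)
w3 = Kw2 = (40, 137)
Kw3 = (217, 725)
w3·Kw3 = 40·217 + 137·725 = 108005; w3·w3 = 40·40 + 137·137 = 20369
λ ≈ 108005/20369 = 5.3024

λ ≈ 5.3024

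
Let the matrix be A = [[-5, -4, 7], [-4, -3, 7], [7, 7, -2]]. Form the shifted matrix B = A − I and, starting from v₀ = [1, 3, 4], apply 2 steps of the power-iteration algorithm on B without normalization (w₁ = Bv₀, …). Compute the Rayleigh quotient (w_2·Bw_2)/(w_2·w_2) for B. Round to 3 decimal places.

B = A − I has rows (-6, -4, 7); (-4, -4, 7); (7, 7, -3)
w1 = Bv₀ = ((-6)·1 + (-4)·3 + 7·4; (-4)·1 + (-4)·3 + 7·4; 7·1 + 7·3 + (-3)·4) = (10, 12, 16)
w2 = Bw1 = ((-6)·10 + (-4)·12 + 7·16; (-4)·10 + (-4)·12 + 7·16; 7·10 + 7·12 + (-3)·16) = (4, 24, 106)
Bw2 = (622, 630, -122)
w2·Bw2 = 4676; w2·w2 = 11828; μ ≈ 4676/11828 = 0.395

μ ≈ 0.395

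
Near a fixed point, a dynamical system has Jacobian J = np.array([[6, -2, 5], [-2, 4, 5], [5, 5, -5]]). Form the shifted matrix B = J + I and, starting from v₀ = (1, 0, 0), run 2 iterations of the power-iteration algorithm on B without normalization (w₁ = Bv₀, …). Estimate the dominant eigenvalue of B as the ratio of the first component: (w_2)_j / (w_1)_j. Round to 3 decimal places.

11.143

B = J + I has rows (7, -2, 5); (-2, 5, 5); (5, 5, -4)
w1 = Bv₀ = (7, -2, 5)
w2 = Bw1 = (78, 1, 5)
Ratio: 78/7 = 11.143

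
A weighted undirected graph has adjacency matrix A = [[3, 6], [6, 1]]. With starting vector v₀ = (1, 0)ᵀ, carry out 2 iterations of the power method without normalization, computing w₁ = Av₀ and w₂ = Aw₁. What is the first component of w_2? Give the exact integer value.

45

w1 = Av₀ = (3·1 + 6·0; 6·1 + 1·0) = (3, 6)
w2 = Aw1 = (3·3 + 6·6; 6·3 + 1·6) = (45, 24)
The requested component of w2 is 45.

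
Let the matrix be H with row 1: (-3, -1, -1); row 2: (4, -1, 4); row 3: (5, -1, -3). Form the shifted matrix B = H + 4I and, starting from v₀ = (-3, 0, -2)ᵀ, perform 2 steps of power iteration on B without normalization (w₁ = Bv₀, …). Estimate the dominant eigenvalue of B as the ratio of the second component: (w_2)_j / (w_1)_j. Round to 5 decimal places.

6.60000

B = H + 4I has rows (1, -1, -1); (4, 3, 4); (5, -1, 1)
w1 = Bv₀ = (1·(-3) + (-1)·0 + (-1)·(-2); 4·(-3) + 3·0 + 4·(-2); 5·(-3) + (-1)·0 + 1·(-2)) = (-1, -20, -17)
w2 = Bw1 = (1·(-1) + (-1)·(-20) + (-1)·(-17); 4·(-1) + 3·(-20) + 4·(-17); 5·(-1) + (-1)·(-20) + 1·(-17)) = (36, -132, -2)
Ratio: -132/-20 = 6.60000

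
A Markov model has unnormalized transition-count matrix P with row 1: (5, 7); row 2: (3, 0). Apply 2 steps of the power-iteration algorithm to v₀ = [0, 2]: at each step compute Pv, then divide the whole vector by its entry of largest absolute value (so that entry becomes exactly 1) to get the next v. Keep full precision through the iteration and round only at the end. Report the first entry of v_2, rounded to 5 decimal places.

Pv0 = (14.000000, 0.000000); divide by 14.000000 → v1 = (1.000000, 0.000000)
Pv1 = (5.000000, 3.000000); divide by 5.000000 → v2 = (1.000000, 0.600000)
Requested entry of v2: 70/70 = 1.00000

1.00000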